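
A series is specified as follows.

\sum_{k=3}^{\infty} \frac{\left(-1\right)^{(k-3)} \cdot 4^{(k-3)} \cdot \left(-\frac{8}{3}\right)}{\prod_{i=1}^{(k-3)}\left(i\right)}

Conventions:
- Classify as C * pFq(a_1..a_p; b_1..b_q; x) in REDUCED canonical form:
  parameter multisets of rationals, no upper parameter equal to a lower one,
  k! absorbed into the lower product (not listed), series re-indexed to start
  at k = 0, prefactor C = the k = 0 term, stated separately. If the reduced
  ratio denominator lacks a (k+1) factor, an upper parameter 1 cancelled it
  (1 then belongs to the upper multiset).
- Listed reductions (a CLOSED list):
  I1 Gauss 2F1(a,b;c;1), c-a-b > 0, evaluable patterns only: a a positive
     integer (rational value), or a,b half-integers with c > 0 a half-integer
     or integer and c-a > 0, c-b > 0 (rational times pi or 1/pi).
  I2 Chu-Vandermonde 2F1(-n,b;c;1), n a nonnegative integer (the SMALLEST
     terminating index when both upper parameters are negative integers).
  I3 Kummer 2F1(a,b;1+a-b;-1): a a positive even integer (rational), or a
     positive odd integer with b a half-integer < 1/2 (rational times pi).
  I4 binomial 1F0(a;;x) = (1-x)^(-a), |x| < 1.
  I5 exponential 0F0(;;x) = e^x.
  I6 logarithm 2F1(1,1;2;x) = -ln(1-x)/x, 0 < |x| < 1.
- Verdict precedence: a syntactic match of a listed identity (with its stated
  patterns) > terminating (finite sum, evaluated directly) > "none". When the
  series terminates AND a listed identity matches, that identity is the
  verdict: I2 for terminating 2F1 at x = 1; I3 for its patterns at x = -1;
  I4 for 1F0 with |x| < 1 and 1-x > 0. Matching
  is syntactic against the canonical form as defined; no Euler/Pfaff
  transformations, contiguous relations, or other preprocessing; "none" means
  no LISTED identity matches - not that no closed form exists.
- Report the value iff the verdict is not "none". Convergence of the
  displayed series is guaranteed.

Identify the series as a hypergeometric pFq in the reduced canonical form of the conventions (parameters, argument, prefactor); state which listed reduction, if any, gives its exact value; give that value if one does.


With C = -\frac{8}{3}: the canonical form is 0F0(-; -; -4). Verdict: exponential (I5) applies (the 0F0 exponential series at x = -4). Exact value: \left(-\frac{8}{3}\right) \cdot e^{-4}.

Structural cue: from the first term -\frac{8}{3}: the product of the first k integers (C = -8/3) is k!.
Step ratio: r(k) = -4 * 1 / [(k+1)] - rational; roots negated = parameters, x = -4, C = -\frac{8}{3}.


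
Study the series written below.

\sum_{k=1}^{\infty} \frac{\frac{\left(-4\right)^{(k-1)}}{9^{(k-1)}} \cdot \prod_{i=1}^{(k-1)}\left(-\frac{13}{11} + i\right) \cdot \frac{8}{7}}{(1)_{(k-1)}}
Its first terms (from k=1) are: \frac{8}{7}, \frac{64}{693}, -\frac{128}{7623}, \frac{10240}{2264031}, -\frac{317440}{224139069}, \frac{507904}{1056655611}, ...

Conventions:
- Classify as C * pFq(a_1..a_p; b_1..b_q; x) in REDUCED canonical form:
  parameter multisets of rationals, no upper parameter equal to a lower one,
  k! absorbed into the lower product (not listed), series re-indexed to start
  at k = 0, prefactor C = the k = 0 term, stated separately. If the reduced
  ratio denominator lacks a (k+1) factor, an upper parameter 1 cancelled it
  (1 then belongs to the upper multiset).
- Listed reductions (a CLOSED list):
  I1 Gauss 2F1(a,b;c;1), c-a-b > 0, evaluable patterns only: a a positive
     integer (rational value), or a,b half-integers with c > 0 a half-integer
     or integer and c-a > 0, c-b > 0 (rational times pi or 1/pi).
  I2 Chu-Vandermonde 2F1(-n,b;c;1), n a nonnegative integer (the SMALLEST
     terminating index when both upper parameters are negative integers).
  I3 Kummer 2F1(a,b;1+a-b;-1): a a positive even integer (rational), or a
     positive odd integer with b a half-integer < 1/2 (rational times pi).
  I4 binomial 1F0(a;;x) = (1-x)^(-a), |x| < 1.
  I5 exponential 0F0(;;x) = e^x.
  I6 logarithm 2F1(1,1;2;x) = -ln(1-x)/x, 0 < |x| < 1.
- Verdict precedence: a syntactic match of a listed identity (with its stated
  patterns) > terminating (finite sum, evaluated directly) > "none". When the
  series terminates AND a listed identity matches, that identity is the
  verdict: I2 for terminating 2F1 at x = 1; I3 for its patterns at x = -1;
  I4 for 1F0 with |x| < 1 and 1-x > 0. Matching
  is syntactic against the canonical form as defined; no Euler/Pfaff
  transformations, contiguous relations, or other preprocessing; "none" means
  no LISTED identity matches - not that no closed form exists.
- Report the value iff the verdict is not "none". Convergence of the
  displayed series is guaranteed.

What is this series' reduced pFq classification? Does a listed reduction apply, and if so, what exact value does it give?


Reduced: x = -\frac{4}{9}, 1F0, upper = {-\frac{2}{11}}, lower = {-}, C = \frac{8}{7}. Verdict (x = -\frac{4}{9}): binomial (I4) applies (the 1F0 binomial series: exponent 2/11, x = -\frac{4}{9}). Hence: \frac{8}{7} \cdot \left(\frac{13}{9}\right)^{\frac{2}{11}}.

Key observation: t_0 = \frac{8}{7} here, and the two geometric factors (C = 8/7) combine into one argument.
Adjacent-term ratio: r(k) = -\frac{4}{9} * (k-\frac{2}{11}) / [(k+1)] - rational; roots negated = parameters, x = -\frac{4}{9}, C = \frac{8}{7}.


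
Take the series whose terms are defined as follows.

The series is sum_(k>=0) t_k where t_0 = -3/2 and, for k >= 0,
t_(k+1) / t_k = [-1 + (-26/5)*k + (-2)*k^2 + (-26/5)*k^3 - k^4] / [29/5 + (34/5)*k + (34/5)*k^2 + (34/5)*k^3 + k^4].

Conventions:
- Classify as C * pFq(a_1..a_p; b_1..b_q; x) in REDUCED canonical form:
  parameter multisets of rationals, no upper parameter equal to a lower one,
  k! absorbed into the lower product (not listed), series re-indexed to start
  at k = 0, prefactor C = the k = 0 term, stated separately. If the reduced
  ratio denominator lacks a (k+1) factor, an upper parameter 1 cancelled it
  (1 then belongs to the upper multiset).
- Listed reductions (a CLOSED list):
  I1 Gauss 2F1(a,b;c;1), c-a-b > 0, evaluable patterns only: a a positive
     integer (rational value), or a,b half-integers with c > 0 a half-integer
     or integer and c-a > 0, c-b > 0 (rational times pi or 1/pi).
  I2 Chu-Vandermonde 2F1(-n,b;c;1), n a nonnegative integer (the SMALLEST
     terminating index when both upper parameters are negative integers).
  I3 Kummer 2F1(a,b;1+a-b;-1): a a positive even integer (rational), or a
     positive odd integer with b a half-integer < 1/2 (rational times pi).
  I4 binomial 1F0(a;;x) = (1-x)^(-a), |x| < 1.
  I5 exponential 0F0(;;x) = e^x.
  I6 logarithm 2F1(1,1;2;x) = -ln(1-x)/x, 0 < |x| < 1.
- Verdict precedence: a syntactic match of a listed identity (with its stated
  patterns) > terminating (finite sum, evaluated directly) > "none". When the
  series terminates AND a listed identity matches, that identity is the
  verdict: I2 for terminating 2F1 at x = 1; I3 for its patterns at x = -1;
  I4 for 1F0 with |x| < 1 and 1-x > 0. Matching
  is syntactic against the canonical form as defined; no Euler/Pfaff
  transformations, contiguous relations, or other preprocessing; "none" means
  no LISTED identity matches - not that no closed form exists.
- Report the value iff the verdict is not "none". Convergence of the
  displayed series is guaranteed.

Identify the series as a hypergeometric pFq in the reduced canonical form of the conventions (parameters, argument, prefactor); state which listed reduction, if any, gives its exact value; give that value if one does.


With C = -3/2: the canonical form is 2F1(1/5, 5; 29/5; -1). Verdict: none here - no I1-I6 shape fits x = -1 with lower {29/5}.

First insight: t_0 being -3/2, factor the ratio over Q (C = -3/2, x = -1): negated roots = parameters.
Consecutive-term ratio: r(k) = (-1) * (k+1/5) (k+5) / [(k+29/5) (k+1)] - rational in k, leading ratio (-1); with t_0 = -3/2, classification follows.


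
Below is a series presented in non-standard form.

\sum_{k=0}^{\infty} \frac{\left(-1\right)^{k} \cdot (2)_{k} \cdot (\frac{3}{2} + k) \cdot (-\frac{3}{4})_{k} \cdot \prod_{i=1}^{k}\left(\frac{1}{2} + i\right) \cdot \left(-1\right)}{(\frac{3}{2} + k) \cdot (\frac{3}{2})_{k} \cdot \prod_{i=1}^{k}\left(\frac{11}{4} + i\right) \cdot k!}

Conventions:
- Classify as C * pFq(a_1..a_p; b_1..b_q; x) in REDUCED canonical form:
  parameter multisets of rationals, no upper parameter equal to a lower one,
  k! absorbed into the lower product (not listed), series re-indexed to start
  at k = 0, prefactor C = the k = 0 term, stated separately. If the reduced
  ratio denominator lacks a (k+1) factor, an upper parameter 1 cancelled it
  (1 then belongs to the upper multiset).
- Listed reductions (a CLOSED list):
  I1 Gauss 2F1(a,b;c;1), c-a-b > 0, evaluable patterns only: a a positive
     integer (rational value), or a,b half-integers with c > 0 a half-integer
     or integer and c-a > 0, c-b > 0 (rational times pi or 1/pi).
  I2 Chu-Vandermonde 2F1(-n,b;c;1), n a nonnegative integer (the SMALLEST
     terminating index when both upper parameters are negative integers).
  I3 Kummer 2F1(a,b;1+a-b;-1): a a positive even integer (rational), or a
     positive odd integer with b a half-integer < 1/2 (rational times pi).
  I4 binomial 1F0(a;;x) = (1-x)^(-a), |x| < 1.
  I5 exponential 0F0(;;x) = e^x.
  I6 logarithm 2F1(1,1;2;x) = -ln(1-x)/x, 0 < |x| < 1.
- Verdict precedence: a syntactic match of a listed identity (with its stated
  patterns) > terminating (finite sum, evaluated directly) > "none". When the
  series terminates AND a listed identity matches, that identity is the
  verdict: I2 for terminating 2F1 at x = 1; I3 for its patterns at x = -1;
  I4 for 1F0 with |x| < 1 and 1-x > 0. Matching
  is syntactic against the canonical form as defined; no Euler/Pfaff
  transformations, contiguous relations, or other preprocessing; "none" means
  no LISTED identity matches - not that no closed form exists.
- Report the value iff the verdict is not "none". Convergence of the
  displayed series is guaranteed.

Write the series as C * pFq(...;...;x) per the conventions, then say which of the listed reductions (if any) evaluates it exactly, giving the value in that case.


Structural cue: t_0 = -1 here, and the running product (C = -1, x = -1) telescopes to a rising factorial.
Ratio: r(k) = -1 * (k-\frac{3}{4}) (k+2) / [(k+\frac{15}{4}) (k+1)] - rational in k, leading ratio -1; with t_0 = -1, classification follows.

This is -1 * 2F1(-\frac{3}{4}, 2; \frac{15}{4}; -1) in reduced canonical form. Verdict at x = -1: Kummer (I3) matches (x = -1; c = \frac{15}{4} equals 1+a-b for upper {-\frac{3}{4}, 2}: listed pattern). Exact value: -\frac{11}{8}.


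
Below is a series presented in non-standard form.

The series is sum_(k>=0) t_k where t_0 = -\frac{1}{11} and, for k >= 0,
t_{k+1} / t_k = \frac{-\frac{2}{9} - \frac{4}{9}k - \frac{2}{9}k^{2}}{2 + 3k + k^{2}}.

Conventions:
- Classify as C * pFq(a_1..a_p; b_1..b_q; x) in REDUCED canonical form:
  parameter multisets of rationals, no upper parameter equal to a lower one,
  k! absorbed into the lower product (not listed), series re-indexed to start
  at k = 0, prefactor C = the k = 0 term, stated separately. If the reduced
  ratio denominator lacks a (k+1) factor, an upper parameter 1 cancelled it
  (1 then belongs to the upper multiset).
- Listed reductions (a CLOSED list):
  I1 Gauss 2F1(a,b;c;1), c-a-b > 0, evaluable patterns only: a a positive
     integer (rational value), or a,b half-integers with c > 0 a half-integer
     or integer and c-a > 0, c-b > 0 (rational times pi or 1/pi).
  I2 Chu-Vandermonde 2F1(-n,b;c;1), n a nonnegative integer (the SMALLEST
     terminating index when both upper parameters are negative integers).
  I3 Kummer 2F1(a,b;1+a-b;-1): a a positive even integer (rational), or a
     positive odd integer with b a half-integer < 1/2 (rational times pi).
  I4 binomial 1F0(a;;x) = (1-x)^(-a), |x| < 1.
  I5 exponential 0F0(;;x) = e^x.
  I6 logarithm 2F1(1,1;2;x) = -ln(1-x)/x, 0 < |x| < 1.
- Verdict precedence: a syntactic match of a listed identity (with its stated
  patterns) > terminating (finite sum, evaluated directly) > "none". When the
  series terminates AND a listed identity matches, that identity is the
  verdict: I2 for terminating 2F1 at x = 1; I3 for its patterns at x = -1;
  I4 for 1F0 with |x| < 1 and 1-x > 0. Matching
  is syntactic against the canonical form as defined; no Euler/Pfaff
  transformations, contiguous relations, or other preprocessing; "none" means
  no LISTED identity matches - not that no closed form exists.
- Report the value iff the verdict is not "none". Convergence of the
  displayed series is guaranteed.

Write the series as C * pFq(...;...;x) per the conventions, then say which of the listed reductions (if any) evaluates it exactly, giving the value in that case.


Structural cue: t_0 being -\frac{1}{11}, roots of the ratio polynomials (C = -1/11) are the negated parameters.
Adjacent-term ratio: r(k) = -\frac{2}{9} * (k+1) (k+1) / [(k+2) (k+1)] - rational in k, leading ratio -\frac{2}{9}; with t_0 = -\frac{1}{11}, classification follows.

This is -\frac{1}{11} * 2F1(1, 1; 2; -\frac{2}{9}) in reduced canonical form. Verdict: the logarithmic series (I6) fires (the logarithm: parameters (1,1;2), x = -\frac{2}{9}). Hence: \left(-\frac{9}{22}\right) \cdot \ln\left(\frac{11}{9}\right).


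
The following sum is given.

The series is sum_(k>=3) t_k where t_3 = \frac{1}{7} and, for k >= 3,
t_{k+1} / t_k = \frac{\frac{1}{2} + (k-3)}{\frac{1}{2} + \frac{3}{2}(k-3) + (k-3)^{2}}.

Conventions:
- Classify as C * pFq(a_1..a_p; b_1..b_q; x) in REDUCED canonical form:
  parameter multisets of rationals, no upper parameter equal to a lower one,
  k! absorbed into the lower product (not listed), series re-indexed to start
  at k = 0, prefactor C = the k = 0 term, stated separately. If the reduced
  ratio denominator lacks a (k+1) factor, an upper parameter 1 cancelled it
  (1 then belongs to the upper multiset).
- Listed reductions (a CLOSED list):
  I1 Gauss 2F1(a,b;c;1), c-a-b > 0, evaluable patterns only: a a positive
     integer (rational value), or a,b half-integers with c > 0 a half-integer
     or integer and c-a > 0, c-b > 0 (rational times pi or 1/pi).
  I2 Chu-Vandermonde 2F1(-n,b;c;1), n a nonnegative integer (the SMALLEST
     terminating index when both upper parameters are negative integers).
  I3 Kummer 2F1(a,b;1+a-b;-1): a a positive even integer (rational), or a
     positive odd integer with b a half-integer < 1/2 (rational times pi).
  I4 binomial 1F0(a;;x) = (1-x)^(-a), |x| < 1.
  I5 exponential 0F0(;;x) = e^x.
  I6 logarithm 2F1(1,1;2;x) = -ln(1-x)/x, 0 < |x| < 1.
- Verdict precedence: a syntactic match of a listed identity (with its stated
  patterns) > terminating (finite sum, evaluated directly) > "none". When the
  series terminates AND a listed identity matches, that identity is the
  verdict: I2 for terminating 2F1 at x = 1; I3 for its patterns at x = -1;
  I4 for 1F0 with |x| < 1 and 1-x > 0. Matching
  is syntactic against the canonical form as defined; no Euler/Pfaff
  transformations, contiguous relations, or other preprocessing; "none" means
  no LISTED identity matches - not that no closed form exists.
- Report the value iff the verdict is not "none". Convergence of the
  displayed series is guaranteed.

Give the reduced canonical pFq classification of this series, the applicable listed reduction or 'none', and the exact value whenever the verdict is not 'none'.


Canonical form: C = \frac{1}{7} times 0F0 with upper {-}, lower {-}, x = 1. Verdict: the exponential series (I5) applies (the 0F0 exponential series at x = 1). Value: \frac{1}{7} \cdot e^{1}.

Key step: from the first term \frac{1}{7}: roots of the ratio polynomials (prefactor 1/7) are the negated parameters.
Adjacent-term ratio: r(k) = 1 * 1 / [(k+1)] - poly over poly, x = 1 from leading terms; C = \frac{1}{7} at k = 0.


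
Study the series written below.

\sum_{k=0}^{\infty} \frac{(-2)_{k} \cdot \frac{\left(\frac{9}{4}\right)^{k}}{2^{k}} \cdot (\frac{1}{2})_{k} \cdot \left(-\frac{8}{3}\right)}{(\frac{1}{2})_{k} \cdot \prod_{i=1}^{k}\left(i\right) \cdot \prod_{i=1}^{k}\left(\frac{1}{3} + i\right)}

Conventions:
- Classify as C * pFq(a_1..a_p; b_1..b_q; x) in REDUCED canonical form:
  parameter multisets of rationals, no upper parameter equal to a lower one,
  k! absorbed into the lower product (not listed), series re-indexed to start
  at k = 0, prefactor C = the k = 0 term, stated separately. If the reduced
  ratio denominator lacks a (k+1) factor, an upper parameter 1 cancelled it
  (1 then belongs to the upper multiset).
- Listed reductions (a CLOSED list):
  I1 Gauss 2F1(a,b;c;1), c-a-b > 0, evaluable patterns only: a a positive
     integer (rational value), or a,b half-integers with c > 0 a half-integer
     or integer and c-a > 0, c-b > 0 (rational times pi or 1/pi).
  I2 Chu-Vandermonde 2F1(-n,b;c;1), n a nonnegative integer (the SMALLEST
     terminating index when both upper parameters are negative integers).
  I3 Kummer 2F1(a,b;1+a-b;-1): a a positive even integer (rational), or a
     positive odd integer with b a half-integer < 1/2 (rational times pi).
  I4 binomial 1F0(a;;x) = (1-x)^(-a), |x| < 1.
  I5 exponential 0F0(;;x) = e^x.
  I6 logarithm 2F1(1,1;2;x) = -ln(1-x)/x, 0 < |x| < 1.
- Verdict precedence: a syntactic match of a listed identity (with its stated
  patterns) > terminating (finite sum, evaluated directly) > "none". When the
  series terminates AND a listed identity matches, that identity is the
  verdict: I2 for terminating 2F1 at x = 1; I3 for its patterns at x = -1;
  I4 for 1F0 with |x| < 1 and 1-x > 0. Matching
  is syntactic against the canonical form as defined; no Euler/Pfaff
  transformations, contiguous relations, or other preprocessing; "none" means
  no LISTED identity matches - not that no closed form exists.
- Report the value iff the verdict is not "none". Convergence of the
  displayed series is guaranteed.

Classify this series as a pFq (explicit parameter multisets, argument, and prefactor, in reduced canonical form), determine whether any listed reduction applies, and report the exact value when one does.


At argument \frac{9}{8}: a 1F1 with upper {-2}, lower {\frac{4}{3}}, scaled by C = -\frac{8}{3}. Verdict: terminating - no listed pattern fits, but -2 in the upper list cuts the series at k = 2; direct evaluation. Its exact value is \frac{503}{672}.

First insight: x = \frac{9}{8} and the parameter 1/2 appears in both the upper and lower lists and cancels.
Ratio: r(k) = \frac{9}{8} * (k-2) / [(k+\frac{4}{3}) (k+1)] - poly over poly, x = \frac{9}{8} from leading terms; C = -\frac{8}{3} at k = 0.


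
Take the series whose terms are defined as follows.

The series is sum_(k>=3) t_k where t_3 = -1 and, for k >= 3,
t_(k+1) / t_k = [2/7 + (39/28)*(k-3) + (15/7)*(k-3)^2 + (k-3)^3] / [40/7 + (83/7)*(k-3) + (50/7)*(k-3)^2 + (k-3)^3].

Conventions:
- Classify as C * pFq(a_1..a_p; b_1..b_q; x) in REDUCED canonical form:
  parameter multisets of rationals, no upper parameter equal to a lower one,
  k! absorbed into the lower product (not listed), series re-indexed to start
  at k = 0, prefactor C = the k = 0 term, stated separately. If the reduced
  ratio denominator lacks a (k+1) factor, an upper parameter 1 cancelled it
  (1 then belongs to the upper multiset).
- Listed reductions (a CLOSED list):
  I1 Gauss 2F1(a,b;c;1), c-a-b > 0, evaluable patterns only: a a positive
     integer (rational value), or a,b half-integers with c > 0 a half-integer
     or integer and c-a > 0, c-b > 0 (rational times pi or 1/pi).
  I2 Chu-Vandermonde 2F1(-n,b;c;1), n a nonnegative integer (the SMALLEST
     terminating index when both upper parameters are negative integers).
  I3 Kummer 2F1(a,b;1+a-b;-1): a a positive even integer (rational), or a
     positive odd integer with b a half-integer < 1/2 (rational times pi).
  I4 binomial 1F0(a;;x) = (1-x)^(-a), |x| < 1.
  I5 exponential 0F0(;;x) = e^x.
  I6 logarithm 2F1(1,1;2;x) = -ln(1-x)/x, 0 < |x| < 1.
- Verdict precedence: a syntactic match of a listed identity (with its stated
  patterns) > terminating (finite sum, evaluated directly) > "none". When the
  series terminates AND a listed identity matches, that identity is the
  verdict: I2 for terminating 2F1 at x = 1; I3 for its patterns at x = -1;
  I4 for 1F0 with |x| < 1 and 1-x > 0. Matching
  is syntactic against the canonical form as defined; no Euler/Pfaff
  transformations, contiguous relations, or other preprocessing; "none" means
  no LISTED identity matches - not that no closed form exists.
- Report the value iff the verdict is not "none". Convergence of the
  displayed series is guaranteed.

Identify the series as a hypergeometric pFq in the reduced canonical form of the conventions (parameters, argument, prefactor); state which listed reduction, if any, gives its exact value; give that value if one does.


Reduced: x = 1, 2F1, upper = {1/2, 1/2}, lower = {5}, C = -1. Verdict: this is Gauss's theorem I1 (half-integer case) (x = 1; upper {1/2, 1/2} half-integers, c = 5 in the evaluable pattern). Value: (-4096/1225) / pi.

First insight: from the first term -1: the expanded ratio factors over Q; C = -1, roots give parameters.
Step ratio: r(k) = 1 * (k+1/2) (k+1/2) / [(k+5) (k+1)] - rational; roots negated = parameters, x = 1, C = -1.


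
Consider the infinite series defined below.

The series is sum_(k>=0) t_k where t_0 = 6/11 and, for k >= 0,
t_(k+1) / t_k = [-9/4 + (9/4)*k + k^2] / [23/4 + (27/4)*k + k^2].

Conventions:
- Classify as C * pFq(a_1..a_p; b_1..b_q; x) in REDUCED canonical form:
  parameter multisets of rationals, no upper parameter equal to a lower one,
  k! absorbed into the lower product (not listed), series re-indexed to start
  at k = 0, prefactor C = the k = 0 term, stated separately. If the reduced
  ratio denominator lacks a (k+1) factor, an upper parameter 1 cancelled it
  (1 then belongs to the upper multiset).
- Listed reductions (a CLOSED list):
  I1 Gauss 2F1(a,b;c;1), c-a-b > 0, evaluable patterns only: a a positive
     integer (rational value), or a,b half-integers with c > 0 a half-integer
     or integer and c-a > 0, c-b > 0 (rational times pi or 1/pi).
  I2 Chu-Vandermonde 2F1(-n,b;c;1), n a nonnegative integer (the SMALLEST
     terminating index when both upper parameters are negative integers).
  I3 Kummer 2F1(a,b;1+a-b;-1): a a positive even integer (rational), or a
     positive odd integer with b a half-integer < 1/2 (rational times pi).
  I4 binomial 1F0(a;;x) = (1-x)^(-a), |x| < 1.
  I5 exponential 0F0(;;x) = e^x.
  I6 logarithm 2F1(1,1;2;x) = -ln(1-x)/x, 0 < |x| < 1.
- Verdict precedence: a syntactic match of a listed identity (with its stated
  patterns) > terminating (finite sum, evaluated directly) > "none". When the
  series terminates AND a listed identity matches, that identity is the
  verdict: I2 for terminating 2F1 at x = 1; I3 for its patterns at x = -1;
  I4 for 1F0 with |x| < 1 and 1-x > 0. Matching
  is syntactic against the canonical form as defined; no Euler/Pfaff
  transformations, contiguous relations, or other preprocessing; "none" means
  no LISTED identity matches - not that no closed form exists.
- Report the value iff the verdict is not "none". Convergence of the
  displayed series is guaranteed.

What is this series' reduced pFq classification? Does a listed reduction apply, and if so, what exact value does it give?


Classification (C = 6/11): 2F1 with upper {-3/4, 3}, lower {23/4}, argument x = 1. Verdict (x = 1): Gauss (I1, integer-parameter pattern) applies (x = 1: the Gamma ratio telescopes since c-a-b = 7/2 > 0 and a = 3 in Z>0). Its exact value is 95/308.

Key step: t_0 being 6/11, roots of the ratio polynomials (C = 6/11) are the negated parameters.
Ratio: r(k) = 1 * (k-3/4) (k+3) / [(k+23/4) (k+1)] - poly over poly, x = 1 from leading terms; C = 6/11 at k = 0.


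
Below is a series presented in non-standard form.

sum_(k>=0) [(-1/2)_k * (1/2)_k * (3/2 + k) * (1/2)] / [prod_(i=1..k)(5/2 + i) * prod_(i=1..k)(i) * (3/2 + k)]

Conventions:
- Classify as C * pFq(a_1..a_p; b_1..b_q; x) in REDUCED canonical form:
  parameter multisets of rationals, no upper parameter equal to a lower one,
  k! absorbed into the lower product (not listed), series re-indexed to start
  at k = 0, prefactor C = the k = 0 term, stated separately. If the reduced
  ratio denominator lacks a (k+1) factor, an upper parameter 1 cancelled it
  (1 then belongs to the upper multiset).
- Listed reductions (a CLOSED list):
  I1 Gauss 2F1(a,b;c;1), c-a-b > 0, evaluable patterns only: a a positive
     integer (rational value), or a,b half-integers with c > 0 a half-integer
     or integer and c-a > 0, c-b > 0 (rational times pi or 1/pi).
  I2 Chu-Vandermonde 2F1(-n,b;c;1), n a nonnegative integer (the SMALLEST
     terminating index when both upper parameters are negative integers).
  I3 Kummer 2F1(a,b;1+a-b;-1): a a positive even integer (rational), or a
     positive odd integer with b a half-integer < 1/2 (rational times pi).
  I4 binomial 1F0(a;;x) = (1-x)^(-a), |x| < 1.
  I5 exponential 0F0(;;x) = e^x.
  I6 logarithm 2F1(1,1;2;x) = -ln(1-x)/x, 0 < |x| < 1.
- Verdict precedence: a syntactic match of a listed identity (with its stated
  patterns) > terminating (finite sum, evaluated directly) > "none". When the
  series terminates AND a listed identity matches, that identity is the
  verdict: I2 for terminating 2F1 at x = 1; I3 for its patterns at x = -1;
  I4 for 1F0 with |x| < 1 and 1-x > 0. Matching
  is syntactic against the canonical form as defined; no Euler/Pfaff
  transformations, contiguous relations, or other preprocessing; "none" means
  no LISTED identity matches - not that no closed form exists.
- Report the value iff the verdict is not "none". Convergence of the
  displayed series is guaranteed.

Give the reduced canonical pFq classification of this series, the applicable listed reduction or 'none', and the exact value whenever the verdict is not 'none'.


The series (x = 1) is 2F1: upper {-1/2, 1/2}, lower {7/2}, prefactor 1/2. Verdict at x = 1: the half-integer Gauss pattern (I1) matches (x = 1; upper {-1/2, 1/2} half-integers, c = 7/2 in the evaluable pattern). Hence: (75/512) * pi.

Key step: from the first term 1/2: the product of the first k integers (prefactor 1/2) is k!.
Step ratio: r(k) = 1 * (k-1/2) (k+1/2) / [(k+7/2) (k+1)] - rational in k. x = 1; t_0 = 1/2; negate the roots.


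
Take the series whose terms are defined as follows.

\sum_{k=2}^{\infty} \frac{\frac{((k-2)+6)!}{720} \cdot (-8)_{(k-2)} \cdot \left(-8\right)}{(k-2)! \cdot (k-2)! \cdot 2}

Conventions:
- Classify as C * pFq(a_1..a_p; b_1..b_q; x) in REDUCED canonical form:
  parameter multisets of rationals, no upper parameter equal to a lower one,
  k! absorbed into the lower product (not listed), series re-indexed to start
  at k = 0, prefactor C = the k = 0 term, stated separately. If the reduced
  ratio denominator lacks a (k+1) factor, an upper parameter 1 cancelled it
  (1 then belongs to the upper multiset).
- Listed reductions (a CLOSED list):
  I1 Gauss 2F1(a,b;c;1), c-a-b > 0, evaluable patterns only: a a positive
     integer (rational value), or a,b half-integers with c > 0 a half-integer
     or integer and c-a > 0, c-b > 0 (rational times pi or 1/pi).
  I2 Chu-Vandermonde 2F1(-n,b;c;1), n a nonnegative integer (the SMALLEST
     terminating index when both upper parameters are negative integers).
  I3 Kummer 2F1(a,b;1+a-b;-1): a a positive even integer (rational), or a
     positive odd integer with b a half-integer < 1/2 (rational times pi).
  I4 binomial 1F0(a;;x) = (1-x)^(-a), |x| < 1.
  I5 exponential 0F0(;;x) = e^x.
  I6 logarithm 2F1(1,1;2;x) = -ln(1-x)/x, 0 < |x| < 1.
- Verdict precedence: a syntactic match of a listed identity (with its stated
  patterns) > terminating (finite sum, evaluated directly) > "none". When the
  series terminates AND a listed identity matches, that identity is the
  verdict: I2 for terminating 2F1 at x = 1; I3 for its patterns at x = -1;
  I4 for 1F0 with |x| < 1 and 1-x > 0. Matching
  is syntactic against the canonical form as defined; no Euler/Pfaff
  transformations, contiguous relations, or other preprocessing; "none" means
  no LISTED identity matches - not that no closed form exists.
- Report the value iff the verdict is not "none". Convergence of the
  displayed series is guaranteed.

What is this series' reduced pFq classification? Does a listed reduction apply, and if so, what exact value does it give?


The tell: with t_0 = -4, the denominator's factorial ratio (C = -4) is a lower Pochhammer.
Step ratio: r(k) = 1 * (k-8) (k+7) / [(k+1) (k+1)] - rational in k. x = 1; t_0 = -4; negate the roots.

Canonical form: C = -4 times 2F1 with upper {-8, 7}, lower {1}, x = 1. Verdict: Vandermonde's identity (I2) matches (terminating 2F1 at x = 1 with n = 8, b = 7, c = 1). Exact value: 0.


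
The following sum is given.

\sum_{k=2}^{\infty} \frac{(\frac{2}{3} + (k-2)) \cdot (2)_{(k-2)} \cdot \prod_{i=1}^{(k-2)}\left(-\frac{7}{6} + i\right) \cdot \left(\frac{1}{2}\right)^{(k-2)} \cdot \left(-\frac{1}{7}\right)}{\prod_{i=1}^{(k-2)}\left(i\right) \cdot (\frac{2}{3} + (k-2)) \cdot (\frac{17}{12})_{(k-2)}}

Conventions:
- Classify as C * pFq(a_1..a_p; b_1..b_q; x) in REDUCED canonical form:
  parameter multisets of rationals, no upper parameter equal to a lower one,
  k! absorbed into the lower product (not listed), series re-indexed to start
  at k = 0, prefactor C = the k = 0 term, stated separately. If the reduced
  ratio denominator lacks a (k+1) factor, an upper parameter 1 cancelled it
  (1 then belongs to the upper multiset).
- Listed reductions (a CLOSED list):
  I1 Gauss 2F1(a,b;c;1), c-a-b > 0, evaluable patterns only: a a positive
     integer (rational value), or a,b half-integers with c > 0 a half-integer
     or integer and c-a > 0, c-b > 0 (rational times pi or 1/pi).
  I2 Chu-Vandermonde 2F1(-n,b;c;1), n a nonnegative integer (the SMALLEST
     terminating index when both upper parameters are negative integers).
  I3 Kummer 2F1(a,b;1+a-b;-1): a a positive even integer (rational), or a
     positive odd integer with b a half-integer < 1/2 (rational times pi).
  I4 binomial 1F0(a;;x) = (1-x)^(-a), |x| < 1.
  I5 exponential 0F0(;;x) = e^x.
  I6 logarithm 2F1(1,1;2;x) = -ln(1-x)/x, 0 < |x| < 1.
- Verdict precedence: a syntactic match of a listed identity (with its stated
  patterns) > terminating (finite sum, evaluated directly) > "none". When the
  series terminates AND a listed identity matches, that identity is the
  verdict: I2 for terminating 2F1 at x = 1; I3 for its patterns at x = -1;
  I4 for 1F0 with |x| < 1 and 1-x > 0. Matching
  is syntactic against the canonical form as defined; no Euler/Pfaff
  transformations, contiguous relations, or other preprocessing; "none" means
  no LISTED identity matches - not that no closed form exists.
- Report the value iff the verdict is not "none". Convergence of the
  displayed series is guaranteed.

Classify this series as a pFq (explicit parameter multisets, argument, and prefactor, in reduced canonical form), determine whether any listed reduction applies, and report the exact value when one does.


With C = -\frac{1}{7}: the canonical form is 2F1(-\frac{1}{6}, 2; \frac{17}{12}; \frac{1}{2}). Verdict: none (x = \frac{1}{2}): each listed identity misses the multisets {-\frac{1}{6}, 2} ; {\frac{17}{12}}.

Key observation: x = \frac{1}{2} and the running product (C = -1/7, x = 1/2) telescopes to a rising factorial.
Term ratio: r(k) = \frac{1}{2} * (k-\frac{1}{6}) (k+2) / [(k+\frac{17}{12}) (k+1)] ; factor over Q: parameters, x = \frac{1}{2}, and C = -\frac{1}{7}.


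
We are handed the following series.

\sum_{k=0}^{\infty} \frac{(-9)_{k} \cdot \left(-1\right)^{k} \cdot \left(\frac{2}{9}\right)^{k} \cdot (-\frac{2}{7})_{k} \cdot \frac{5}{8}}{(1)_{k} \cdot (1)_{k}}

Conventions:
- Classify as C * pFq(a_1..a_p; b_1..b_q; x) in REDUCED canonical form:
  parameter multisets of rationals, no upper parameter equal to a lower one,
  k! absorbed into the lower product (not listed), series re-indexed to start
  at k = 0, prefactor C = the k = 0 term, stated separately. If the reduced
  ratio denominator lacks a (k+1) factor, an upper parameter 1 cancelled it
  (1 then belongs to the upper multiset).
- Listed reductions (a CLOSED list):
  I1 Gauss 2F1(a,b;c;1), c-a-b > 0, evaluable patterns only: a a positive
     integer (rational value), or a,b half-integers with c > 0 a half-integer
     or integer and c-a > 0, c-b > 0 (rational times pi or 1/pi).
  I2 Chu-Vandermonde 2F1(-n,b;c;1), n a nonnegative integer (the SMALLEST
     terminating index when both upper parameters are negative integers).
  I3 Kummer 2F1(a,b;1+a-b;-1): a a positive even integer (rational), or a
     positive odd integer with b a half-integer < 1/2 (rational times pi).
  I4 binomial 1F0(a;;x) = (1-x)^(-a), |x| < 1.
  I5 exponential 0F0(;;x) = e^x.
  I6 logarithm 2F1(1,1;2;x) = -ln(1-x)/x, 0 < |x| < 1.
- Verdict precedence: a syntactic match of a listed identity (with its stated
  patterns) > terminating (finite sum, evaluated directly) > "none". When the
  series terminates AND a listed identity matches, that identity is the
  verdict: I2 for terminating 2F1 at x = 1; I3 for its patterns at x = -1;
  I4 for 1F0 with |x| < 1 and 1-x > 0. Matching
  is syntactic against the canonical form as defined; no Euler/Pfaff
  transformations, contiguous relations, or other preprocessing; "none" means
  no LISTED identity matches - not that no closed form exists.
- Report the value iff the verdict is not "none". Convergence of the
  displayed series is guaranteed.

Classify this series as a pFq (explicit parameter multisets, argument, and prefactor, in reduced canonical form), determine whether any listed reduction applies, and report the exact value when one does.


The series (x = -\frac{2}{9}) is 2F1: upper {-9, -\frac{2}{7}}, lower {1}, prefactor \frac{5}{8}. Verdict: terminating - no listed pattern fits, but -9 in the upper list cuts the series at k = 9; direct evaluation. Sum: \frac{32648303452056875}{291831197594604696}.

The tell: from the first term \frac{5}{8}: the (-1)^k factor (prefactor 5/8) folds into the argument's sign.
Consecutive-term ratio: r(k) = -\frac{2}{9} * (k-9) (k-\frac{2}{7}) / [(k+1) (k+1)] - rational; roots negated = parameters, x = -\frac{2}{9}, C = \frac{5}{8}.


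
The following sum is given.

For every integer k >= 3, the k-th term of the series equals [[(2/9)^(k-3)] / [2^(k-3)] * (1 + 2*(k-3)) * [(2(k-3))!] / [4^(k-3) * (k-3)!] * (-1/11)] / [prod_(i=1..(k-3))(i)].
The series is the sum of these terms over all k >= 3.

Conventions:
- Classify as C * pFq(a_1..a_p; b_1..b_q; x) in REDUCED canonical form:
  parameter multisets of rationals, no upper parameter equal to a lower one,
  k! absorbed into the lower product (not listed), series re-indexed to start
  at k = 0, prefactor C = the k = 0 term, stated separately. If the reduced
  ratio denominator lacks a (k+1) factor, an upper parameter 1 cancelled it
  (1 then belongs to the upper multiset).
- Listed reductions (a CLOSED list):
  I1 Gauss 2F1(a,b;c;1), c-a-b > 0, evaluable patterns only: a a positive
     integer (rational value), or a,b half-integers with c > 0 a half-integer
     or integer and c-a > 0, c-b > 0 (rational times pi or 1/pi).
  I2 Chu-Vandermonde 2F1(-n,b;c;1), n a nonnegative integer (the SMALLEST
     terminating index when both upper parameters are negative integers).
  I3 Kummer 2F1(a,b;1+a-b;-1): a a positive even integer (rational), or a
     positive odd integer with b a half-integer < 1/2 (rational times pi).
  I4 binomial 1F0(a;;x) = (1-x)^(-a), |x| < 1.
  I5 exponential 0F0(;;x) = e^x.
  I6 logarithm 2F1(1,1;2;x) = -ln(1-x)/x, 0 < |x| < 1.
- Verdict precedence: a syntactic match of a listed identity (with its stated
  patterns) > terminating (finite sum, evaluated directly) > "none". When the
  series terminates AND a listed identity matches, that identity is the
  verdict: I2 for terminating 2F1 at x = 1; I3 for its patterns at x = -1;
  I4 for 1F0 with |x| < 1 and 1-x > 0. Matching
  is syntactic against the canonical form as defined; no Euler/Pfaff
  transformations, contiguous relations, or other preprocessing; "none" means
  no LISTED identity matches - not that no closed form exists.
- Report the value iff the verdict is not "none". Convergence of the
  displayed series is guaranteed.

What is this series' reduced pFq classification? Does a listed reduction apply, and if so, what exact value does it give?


Prefactor -1/11, argument 1/9: 1F0 with upper {3/2} over lower {-}. Verdict: this is binomial (I4) (the 1F0 binomial series: exponent -3/2, x = 1/9). Value: (-1/11) * (8/9)^(-3/2).

Structural cue: t_0 being -1/11, the (2k+1) factor (C = -1/11) shifts (1/2)_k to (3/2)_k.
Adjacent-term ratio: r(k) = (1/9) * (k+3/2) / [(k+1)] ; factor over Q: parameters, x = (1/9), and C = -1/11.


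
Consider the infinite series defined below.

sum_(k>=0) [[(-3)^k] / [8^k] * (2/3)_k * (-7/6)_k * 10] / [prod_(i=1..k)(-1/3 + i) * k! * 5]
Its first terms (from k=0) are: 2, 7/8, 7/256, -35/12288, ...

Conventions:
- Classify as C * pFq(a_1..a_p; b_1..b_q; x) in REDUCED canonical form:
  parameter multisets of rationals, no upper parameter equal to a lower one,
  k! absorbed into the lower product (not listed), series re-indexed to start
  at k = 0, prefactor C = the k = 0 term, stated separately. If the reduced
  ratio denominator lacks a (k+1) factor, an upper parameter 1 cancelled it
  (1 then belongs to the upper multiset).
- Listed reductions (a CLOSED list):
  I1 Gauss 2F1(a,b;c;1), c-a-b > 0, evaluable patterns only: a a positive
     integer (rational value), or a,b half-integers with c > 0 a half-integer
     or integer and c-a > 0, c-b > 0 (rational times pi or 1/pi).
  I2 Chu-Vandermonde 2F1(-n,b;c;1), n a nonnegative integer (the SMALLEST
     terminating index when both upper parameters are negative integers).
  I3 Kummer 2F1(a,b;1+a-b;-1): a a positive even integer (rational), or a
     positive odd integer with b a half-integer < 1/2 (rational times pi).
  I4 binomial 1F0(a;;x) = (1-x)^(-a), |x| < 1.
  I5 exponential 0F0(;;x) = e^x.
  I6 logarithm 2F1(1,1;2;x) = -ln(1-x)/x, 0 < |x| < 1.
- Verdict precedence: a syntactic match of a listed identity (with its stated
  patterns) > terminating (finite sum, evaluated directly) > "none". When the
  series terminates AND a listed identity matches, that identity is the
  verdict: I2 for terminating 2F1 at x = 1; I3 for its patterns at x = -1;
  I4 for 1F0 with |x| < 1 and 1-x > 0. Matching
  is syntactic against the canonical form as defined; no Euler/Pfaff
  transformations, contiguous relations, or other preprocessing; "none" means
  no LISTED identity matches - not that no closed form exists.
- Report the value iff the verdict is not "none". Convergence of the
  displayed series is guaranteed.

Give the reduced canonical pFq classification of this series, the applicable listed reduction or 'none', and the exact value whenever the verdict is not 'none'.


x = -3/8 here; the reduced form reads 1F0, upper {-7/6}, lower {-}, C = 2. Verdict: the binomial series (I4) fires (the 1F0 binomial series: exponent 7/6, x = -3/8). Its exact value is 2 * (11/8)^(7/6).

Key observation: x = (-3/8) and the two geometric factors (C = 2) combine into one argument.
Ratio: r(k) = (-3/8) * (k-7/6) / [(k+1)] - rational; roots negated = parameters, x = (-3/8), C = 2.


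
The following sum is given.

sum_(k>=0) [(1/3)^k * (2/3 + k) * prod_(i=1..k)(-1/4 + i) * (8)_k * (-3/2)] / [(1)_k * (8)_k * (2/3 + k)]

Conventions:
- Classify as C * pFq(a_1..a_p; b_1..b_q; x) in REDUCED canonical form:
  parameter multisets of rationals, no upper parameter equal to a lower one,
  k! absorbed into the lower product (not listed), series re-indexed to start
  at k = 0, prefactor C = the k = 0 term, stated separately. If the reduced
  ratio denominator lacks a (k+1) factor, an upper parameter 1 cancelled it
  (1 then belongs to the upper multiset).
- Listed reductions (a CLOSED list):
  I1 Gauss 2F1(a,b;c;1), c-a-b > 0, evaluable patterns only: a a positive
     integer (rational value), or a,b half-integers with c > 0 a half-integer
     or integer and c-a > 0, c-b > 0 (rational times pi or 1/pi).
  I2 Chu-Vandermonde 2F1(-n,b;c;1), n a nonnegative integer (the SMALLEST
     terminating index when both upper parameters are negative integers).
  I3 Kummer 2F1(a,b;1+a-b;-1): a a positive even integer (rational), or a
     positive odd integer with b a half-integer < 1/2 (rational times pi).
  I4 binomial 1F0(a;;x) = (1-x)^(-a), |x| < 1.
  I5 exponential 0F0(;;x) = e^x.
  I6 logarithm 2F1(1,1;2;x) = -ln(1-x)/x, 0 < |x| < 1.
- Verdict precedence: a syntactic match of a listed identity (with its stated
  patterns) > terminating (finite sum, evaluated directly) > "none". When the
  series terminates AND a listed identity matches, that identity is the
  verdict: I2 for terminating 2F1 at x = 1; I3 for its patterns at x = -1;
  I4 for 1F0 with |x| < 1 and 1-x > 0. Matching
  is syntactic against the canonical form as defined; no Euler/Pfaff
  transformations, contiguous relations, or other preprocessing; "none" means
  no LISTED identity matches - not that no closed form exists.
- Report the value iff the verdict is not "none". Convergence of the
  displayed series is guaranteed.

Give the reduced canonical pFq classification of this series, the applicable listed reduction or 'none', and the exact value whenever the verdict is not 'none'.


The tell: with t_0 = -3/2, (1)_k (C = -3/2) is k! itself.
Adjacent-term ratio: r(k) = (1/3) * (k+3/4) / [(k+1)] - poly over poly, x = (1/3) from leading terms; C = -3/2 at k = 0.

Reduced: x = 1/3, 1F0, upper = {3/4}, lower = {-}, C = -3/2. Verdict at x = 1/3: the binomial series (I4) matches (the 1F0 binomial series: exponent -3/4, x = 1/3). Sum: (-3/2) * (2/3)^(-3/4).
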